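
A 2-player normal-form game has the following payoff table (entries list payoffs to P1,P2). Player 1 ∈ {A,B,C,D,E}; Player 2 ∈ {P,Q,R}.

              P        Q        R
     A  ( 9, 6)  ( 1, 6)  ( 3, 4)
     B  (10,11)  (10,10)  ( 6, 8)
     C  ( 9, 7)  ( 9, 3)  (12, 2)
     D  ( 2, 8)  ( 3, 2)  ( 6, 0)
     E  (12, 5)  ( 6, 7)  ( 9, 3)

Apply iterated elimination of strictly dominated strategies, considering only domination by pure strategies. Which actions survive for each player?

P1 drop A (B beats it: P:10>9 Q:10>1 R:6>3)
P1 drop D (C beats it: P:9>2 Q:9>3 R:12>6)
P2 drop R (P beats it: B:11>8 C:7>2 E:5>3)
P1 drop C (B beats it: P:10>9 Q:10>9)
P1→{B,E} P2→{P,Q}

IESDS → P1:{B,E} P2:{P,Q}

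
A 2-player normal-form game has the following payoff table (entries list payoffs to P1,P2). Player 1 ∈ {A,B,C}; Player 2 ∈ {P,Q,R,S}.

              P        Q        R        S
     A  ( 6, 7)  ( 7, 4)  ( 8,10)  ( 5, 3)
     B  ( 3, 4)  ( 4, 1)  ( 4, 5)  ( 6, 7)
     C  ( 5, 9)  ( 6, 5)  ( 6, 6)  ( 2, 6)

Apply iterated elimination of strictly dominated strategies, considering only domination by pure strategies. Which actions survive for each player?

IESDS → P1:{A,B} P2:{R,S}

P1 drop C (A beats it: P:6>5 Q:7>6 R:8>6 S:5>2)
P2 drop P (R beats it: A:10>7 B:5>4)
P2 drop Q (R beats it: A:10>4 B:5>1)
P1→{A,B} P2→{R,S}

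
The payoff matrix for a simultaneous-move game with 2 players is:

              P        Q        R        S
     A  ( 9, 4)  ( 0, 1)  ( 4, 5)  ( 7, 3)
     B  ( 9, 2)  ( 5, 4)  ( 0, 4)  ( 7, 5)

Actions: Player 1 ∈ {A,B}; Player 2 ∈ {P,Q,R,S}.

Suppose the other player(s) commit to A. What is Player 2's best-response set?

BR_2 = {R}

u_2(P vs A) = 4
u_2(Q vs A) = 1
u_2(R vs A) = 5
u_2(S vs A) = 3
max payoff 5 at {R}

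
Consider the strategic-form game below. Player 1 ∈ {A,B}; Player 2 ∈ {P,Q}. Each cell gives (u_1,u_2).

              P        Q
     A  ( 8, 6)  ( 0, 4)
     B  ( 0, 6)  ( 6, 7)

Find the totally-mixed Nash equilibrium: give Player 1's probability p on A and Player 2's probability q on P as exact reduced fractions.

p=1/3, q=3/7

P1 indiff ⇒ q·8+(1-q)·0 = q·0+(1-q)·6 ⇒ q(8) = (1-q)(6) ⇒ q = 3/7
P2 indiff ⇒ p·6+(1-p)·6 = p·4+(1-p)·7 ⇒ p(2) = (1-p)(1) ⇒ p = 1/3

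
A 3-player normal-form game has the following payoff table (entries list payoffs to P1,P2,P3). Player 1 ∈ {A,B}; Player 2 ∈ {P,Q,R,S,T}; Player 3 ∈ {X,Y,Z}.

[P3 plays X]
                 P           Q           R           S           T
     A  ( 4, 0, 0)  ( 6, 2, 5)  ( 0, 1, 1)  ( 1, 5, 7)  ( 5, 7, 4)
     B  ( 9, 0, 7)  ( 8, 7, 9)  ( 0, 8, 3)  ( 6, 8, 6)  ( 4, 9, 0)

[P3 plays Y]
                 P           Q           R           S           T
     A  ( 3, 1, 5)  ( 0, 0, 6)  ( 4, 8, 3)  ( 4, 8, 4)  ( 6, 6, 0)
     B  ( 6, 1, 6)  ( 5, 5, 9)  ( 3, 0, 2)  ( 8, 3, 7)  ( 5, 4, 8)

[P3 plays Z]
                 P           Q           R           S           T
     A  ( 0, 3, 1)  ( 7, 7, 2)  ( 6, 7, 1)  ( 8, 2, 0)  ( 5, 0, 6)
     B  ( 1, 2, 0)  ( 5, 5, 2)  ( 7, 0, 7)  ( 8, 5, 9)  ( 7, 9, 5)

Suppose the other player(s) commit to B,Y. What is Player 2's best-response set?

P2 best: {Q}

u_2(P vs B,Y) = 1
u_2(Q vs B,Y) = 5
u_2(R vs B,Y) = 0
u_2(S vs B,Y) = 3
u_2(T vs B,Y) = 4
max payoff 5 at {Q}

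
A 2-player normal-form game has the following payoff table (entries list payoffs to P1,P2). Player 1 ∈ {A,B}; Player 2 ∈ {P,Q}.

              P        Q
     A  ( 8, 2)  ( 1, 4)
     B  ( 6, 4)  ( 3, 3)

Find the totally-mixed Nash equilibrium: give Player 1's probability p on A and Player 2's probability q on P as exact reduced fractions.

P1 indiff ⇒ q·8+(1-q)·1 = q·6+(1-q)·3 ⇒ q(2) = (1-q)(2) ⇒ q = 1/2
P2 indiff ⇒ p·2+(1-p)·4 = p·4+(1-p)·3 ⇒ p(-2) = (1-p)(-1) ⇒ p = 1/3

P1 mixes 1/3 on A; P2 mixes 1/2 on P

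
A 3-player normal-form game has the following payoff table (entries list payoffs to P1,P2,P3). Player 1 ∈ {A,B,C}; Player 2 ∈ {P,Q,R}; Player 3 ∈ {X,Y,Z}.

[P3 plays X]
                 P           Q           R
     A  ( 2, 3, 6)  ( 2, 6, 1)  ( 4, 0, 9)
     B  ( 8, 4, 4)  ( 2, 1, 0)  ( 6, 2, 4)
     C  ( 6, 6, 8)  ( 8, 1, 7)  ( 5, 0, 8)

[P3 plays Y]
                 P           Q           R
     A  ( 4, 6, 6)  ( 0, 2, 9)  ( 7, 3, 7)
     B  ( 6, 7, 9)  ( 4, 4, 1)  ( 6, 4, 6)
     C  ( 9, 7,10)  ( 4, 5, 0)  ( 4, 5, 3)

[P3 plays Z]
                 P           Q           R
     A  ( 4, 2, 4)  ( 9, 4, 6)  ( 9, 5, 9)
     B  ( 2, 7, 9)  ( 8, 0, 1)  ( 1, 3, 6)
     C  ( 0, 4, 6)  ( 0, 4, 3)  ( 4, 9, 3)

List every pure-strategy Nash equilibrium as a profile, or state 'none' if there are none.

PSNE = {(A,R,Z), (C,P,Y)}

(A,P,X): not NE [P1→B gives 8>2; P2→Q gives 6>3]
(A,P,Y): not NE [P1→C gives 9>4]
(A,P,Z): not NE [P2→R gives 5>2; P3→Y gives 6>4]
(A,Q,X): not NE [P1→C gives 8>2; P3→Y gives 9>1]
(A,Q,Y): not NE [P1→C gives 4>0; P2→P gives 6>2]
(A,Q,Z): not NE [P2→R gives 5>4; P3→Y gives 9>6]
(A,R,X): not NE [P1→B gives 6>4; P2→Q gives 6>0]
(A,R,Y): not NE [P2→P gives 6>3; P3→Z gives 9>7]
(A,R,Z): NE
(B,P,X): not NE [P3→Z gives 9>4]
(B,P,Y): not NE [P1→C gives 9>6]
(B,P,Z): not NE [P1→A gives 4>2]
(B,Q,X): not NE [P1→C gives 8>2; P2→P gives 4>1; P3→Z gives 1>0]
(B,Q,Y): not NE [P2→P gives 7>4]
(B,Q,Z): not NE [P1→A gives 9>8; P2→P gives 7>0]
(B,R,X): not NE [P2→P gives 4>2; P3→Z gives 6>4]
(B,R,Y): not NE [P1→A gives 7>6; P2→P gives 7>4]
(B,R,Z): not NE [P1→A gives 9>1; P2→P gives 7>3]
(C,P,X): not NE [P1→B gives 8>6; P3→Y gives 10>8]
(C,P,Y): NE
(C,P,Z): not NE [P1→A gives 4>0; P2→R gives 9>4; P3→Y gives 10>6]
(C,Q,X): not NE [P2→P gives 6>1]
(C,Q,Y): not NE [P2→P gives 7>5; P3→X gives 7>0]
(C,Q,Z): not NE [P1→A gives 9>0; P2→R gives 9>4; P3→X gives 7>3]
(C,R,X): not NE [P1→B gives 6>5; P2→P gives 6>0]
(C,R,Y): not NE [P1→A gives 7>4; P2→P gives 7>5; P3→X gives 8>3]
(C,R,Z): not NE [P1→A gives 9>4; P3→X gives 8>3]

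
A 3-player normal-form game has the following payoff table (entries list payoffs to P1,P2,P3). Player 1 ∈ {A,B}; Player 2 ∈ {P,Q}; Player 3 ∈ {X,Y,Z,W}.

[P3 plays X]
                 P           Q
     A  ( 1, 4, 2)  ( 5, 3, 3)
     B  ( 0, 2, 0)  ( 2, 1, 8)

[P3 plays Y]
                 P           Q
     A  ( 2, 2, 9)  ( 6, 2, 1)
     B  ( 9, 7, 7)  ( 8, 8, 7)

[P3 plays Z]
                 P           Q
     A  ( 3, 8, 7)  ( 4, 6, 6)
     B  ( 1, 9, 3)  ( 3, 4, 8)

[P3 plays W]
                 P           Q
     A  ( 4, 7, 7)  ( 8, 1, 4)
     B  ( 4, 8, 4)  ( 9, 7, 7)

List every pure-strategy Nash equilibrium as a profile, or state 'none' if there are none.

(A,P,X): not NE [P3→Y gives 9>2]
(A,P,Y): not NE [P1→B gives 9>2]
(A,P,Z): not NE [P3→Y gives 9>7]
(A,P,W): not NE [P3→Y gives 9>7]
(A,Q,X): not NE [P2→P gives 4>3; P3→Z gives 6>3]
(A,Q,Y): not NE [P1→B gives 8>6; P3→Z gives 6>1]
(A,Q,Z): not NE [P2→P gives 8>6]
(A,Q,W): not NE [P1→B gives 9>8; P2→P gives 7>1; P3→Z gives 6>4]
(B,P,X): not NE [P1→A gives 1>0; P3→Y gives 7>0]
(B,P,Y): not NE [P2→Q gives 8>7]
(B,P,Z): not NE [P1→A gives 3>1; P3→Y gives 7>3]
(B,P,W): not NE [P3→Y gives 7>4]
(B,Q,X): not NE [P1→A gives 5>2; P2→P gives 2>1]
(B,Q,Y): not NE [P3→Z gives 8>7]
(B,Q,Z): not NE [P1→A gives 4>3; P2→P gives 9>4]
(B,Q,W): not NE [P2→P gives 8>7; P3→Z gives 8>7]

No pure NE.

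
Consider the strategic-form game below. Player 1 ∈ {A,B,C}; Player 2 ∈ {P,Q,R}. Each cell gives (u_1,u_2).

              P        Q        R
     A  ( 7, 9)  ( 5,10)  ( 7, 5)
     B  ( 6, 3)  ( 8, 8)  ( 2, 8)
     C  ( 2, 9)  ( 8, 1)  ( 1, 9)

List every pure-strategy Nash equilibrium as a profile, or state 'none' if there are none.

(A,P): not NE [P2→Q gives 10>9]
(A,Q): not NE [P1→C gives 8>5]
(A,R): not NE [P2→Q gives 10>5]
(B,P): not NE [P1→A gives 7>6; P2→R gives 8>3]
(B,Q): NE
(B,R): not NE [P1→A gives 7>2]
(C,P): not NE [P1→A gives 7>2]
(C,Q): not NE [P2→R gives 9>1]
(C,R): not NE [P1→A gives 7>1]

Nash profiles: (B,Q)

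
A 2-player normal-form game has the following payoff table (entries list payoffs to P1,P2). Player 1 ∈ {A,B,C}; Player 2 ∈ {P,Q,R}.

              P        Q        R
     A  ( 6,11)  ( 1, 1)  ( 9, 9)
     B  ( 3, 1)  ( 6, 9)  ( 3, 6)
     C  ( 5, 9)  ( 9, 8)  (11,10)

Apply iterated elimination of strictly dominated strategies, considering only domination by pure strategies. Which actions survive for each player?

P1 drop B (C beats it: P:5>3 Q:9>6 R:11>3)
P2 drop Q (P beats it: A:11>1 C:9>8)
P1→{A,C} P2→{P,R}

Survivors P1:{A,C} P2:{P,R}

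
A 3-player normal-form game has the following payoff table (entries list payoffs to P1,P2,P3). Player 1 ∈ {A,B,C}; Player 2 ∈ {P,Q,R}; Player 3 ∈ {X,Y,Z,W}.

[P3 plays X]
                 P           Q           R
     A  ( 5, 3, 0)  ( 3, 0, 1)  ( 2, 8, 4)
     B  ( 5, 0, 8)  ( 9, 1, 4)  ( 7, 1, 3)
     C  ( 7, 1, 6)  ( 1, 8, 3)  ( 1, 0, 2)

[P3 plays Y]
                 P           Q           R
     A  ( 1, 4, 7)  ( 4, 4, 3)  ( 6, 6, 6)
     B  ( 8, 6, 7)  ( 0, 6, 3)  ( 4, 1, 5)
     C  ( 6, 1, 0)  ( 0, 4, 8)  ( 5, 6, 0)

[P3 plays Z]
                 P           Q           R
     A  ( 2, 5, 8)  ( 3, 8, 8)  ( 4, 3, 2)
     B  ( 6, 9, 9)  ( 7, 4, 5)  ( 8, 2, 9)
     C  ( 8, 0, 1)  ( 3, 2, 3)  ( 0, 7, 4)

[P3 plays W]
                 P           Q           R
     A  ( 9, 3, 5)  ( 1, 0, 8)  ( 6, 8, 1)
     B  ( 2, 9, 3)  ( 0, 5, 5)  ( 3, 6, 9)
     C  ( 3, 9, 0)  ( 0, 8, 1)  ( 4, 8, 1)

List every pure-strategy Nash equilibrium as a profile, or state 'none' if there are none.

(A,P,X): not NE [P1→C gives 7>5; P2→R gives 8>3; P3→Z gives 8>0]
(A,P,Y): not NE [P1→B gives 8>1; P2→R gives 6>4; P3→Z gives 8>7]
(A,P,Z): not NE [P1→C gives 8>2; P2→Q gives 8>5]
(A,P,W): not NE [P2→R gives 8>3; P3→Z gives 8>5]
(A,Q,X): not NE [P1→B gives 9>3; P2→R gives 8>0; P3→W gives 8>1]
(A,Q,Y): not NE [P2→R gives 6>4; P3→W gives 8>3]
(A,Q,Z): not NE [P1→B gives 7>3]
(A,Q,W): not NE [P2→R gives 8>0]
(A,R,X): not NE [P1→B gives 7>2; P3→Y gives 6>4]
(A,R,Y): NE
(A,R,Z): not NE [P1→B gives 8>4; P2→Q gives 8>3; P3→Y gives 6>2]
(A,R,W): not NE [P3→Y gives 6>1]
(B,P,X): not NE [P1→C gives 7>5; P2→R gives 1>0; P3→Z gives 9>8]
(B,P,Y): not NE [P3→Z gives 9>7]
(B,P,Z): not NE [P1→C gives 8>6]
(B,P,W): not NE [P1→A gives 9>2; P3→Z gives 9>3]
(B,Q,X): not NE [P3→W gives 5>4]
(B,Q,Y): not NE [P1→A gives 4>0; P3→W gives 5>3]
(B,Q,Z): not NE [P2→P gives 9>4]
(B,Q,W): not NE [P1→A gives 1>0; P2→P gives 9>5]
(B,R,X): not NE [P3→W gives 9>3]
(B,R,Y): not NE [P1→A gives 6>4; P2→Q gives 6>1; P3→W gives 9>5]
(B,R,Z): not NE [P2→P gives 9>2]
(B,R,W): not NE [P1→A gives 6>3; P2→P gives 9>6]
(C,P,X): not NE [P2→Q gives 8>1]
(C,P,Y): not NE [P1→B gives 8>6; P2→R gives 6>1; P3→X gives 6>0]
(C,P,Z): not NE [P2→R gives 7>0; P3→X gives 6>1]
(C,P,W): not NE [P1→A gives 9>3; P3→X gives 6>0]
(C,Q,X): not NE [P1→B gives 9>1; P3→Y gives 8>3]
(C,Q,Y): not NE [P1→A gives 4>0; P2→R gives 6>4]
(C,Q,Z): not NE [P1→B gives 7>3; P2→R gives 7>2; P3→Y gives 8>3]
(C,Q,W): not NE [P1→A gives 1>0; P2→P gives 9>8; P3→Y gives 8>1]
(C,R,X): not NE [P1→B gives 7>1; P2→Q gives 8>0; P3→Z gives 4>2]
(C,R,Y): not NE [P1→A gives 6>5; P3→Z gives 4>0]
(C,R,Z): not NE [P1→B gives 8>0]
(C,R,W): not NE [P1→A gives 6>4; P2→P gives 9>8; P3→Z gives 4>1]

Nash profiles: (A,R,Y)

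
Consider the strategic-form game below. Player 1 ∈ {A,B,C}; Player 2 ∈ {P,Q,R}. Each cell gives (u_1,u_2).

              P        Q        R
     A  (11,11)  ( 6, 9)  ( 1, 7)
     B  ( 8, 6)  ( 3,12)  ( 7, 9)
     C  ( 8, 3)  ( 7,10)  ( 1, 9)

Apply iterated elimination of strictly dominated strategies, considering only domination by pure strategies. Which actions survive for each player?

Survivors P1:{A,C} P2:{P,Q}

P2 drop R (Q beats it: A:9>7 B:12>9 C:10>9)
P1 drop B (A beats it: P:11>8 Q:6>3)
P1→{A,C} P2→{P,Q}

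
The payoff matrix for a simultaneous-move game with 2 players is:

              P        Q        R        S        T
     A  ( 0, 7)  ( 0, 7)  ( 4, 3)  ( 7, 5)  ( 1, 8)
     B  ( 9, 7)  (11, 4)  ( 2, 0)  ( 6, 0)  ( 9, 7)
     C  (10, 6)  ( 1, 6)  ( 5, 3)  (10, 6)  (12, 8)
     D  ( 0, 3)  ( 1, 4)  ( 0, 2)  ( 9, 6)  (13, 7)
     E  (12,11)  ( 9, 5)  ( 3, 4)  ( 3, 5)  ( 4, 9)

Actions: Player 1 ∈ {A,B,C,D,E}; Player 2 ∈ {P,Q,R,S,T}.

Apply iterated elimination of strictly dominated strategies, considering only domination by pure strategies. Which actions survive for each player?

IESDS → P1:{C,D,E} P2:{P,T}

P1 drop A (C beats it: P:10>0 Q:1>0 R:5>4 S:10>7 T:12>1)
P2 drop Q (T beats it: B:7>4 C:8>6 D:7>4 E:9>5)
P1 drop B (C beats it: P:10>9 R:5>2 S:10>6 T:12>9)
P2 drop R (P beats it: C:6>3 D:3>2 E:11>4)
P2 drop S (T beats it: C:8>6 D:7>6 E:9>5)
P1→{C,D,E} P2→{P,T}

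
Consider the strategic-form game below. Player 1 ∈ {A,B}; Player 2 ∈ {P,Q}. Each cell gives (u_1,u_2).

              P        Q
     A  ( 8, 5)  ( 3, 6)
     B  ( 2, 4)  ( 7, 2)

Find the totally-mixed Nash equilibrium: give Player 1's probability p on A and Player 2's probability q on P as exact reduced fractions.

P1 indiff ⇒ q·8+(1-q)·3 = q·2+(1-q)·7 ⇒ q(6) = (1-q)(4) ⇒ q = 2/5
P2 indiff ⇒ p·5+(1-p)·4 = p·6+(1-p)·2 ⇒ p(-1) = (1-p)(-2) ⇒ p = 2/3

P1 mixes 2/3 on A; P2 mixes 2/5 on P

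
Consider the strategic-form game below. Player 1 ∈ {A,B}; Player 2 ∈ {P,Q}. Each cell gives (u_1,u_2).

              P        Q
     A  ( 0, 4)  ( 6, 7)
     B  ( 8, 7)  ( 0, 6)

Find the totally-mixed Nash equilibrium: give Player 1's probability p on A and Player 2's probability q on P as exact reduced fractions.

P1 indiff ⇒ q·0+(1-q)·6 = q·8+(1-q)·0 ⇒ q(-8) = (1-q)(-6) ⇒ q = 3/7
P2 indiff ⇒ p·4+(1-p)·7 = p·7+(1-p)·6 ⇒ p(-3) = (1-p)(-1) ⇒ p = 1/4

P1 mixes 1/4 on A; P2 mixes 3/7 on P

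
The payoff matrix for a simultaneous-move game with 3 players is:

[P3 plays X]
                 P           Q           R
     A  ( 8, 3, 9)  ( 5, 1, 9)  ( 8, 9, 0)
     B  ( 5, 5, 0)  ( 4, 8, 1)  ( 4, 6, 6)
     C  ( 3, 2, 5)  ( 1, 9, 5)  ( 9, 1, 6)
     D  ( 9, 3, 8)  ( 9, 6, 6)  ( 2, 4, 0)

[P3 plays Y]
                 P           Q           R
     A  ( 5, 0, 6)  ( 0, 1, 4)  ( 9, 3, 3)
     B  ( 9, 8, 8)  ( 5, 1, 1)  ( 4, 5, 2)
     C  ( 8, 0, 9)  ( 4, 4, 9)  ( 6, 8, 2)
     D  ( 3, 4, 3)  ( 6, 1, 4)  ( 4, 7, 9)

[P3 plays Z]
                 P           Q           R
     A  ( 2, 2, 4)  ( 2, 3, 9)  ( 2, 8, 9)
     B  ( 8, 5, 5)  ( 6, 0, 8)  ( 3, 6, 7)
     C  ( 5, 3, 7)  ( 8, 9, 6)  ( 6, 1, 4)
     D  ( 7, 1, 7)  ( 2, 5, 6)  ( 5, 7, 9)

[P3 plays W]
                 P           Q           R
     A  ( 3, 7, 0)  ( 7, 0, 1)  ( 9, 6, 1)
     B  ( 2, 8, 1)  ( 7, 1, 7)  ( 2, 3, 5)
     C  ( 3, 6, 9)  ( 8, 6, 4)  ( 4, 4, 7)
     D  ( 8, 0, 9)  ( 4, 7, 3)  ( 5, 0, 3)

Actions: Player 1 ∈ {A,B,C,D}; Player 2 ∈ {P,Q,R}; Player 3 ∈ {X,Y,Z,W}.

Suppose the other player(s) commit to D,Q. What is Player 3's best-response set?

BR_3 = {X,Z}

u_3(X vs D,Q) = 6
u_3(Y vs D,Q) = 4
u_3(Z vs D,Q) = 6
u_3(W vs D,Q) = 3
max payoff 6 at {X,Z}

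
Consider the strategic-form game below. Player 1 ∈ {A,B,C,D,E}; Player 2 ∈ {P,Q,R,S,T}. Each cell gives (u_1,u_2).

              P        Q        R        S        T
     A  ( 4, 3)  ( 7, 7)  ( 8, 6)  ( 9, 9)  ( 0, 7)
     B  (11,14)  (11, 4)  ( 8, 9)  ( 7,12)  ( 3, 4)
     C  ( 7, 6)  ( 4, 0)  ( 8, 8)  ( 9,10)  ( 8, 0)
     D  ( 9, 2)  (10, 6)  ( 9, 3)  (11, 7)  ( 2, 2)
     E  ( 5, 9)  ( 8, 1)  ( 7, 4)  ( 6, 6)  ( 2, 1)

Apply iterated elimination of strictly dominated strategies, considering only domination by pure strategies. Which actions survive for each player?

Remaining: P1:{B,D} P2:{P,S}

P1 drop A (D beats it: P:9>4 Q:10>7 R:9>8 S:11>9 T:2>0)
P1 drop E (B beats it: P:11>5 Q:11>8 R:8>7 S:7>6 T:3>2)
P2 drop Q (S beats it: B:12>4 C:10>0 D:7>6)
P2 drop R (S beats it: B:12>9 C:10>8 D:7>3)
P2 drop T (S beats it: B:12>4 C:10>0 D:7>2)
P1 drop C (D beats it: P:9>7 S:11>9)
P1→{B,D} P2→{P,S}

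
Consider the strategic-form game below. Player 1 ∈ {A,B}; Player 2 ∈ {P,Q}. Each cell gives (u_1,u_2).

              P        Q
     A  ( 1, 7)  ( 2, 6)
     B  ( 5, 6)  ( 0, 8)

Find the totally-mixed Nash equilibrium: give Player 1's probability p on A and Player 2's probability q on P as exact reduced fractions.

p=2/3, q=1/3

P1 indiff ⇒ q·1+(1-q)·2 = q·5+(1-q)·0 ⇒ q(-4) = (1-q)(-2) ⇒ q = 1/3
P2 indiff ⇒ p·7+(1-p)·6 = p·6+(1-p)·8 ⇒ p(1) = (1-p)(2) ⇒ p = 2/3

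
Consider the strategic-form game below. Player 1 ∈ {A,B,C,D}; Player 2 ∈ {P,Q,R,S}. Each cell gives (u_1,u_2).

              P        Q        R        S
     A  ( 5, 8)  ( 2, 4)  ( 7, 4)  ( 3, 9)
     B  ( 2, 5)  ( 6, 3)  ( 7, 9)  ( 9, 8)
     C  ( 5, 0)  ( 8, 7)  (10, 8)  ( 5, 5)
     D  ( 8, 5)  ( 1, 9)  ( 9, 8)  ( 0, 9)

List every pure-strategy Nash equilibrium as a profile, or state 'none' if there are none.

(A,P): not NE [P1→D gives 8>5; P2→S gives 9>8]
(A,Q): not NE [P1→C gives 8>2; P2→S gives 9>4]
(A,R): not NE [P1→C gives 10>7; P2→S gives 9>4]
(A,S): not NE [P1→B gives 9>3]
(B,P): not NE [P1→D gives 8>2; P2→R gives 9>5]
(B,Q): not NE [P1→C gives 8>6; P2→R gives 9>3]
(B,R): not NE [P1→C gives 10>7]
(B,S): not NE [P2→R gives 9>8]
(C,P): not NE [P1→D gives 8>5; P2→R gives 8>0]
(C,Q): not NE [P2→R gives 8>7]
(C,R): NE
(C,S): not NE [P1→B gives 9>5; P2→R gives 8>5]
(D,P): not NE [P2→S gives 9>5]
(D,Q): not NE [P1→C gives 8>1]
(D,R): not NE [P1→C gives 10>9; P2→S gives 9>8]
(D,S): not NE [P1→B gives 9>0]

NE set: (C,R)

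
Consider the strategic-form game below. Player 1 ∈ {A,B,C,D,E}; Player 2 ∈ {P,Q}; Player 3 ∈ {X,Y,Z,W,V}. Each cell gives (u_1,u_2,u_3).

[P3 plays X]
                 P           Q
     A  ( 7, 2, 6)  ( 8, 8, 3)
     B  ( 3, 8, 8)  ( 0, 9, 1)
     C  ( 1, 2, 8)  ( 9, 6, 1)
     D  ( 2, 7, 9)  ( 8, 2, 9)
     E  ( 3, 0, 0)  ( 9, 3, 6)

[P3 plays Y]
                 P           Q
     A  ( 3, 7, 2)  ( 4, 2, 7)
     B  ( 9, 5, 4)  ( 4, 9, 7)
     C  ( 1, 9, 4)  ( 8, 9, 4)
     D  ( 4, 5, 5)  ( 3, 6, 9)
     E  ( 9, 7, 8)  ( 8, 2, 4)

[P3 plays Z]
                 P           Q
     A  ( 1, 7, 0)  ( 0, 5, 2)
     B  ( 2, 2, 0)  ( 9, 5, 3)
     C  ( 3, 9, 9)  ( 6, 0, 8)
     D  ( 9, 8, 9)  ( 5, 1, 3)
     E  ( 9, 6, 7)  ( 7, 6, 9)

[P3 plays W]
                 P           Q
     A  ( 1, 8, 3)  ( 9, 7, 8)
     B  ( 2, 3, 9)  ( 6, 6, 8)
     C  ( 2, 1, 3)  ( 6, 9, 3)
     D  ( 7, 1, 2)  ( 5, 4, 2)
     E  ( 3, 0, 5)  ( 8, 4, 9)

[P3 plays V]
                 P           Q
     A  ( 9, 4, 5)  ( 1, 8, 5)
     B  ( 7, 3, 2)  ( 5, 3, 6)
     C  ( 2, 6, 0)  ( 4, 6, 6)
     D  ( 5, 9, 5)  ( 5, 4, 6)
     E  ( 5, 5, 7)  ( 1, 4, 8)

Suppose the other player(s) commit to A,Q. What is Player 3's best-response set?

u_3(X vs A,Q) = 3
u_3(Y vs A,Q) = 7
u_3(Z vs A,Q) = 2
u_3(W vs A,Q) = 8
u_3(V vs A,Q) = 5
max payoff 8 at {W}

P3 best: {W}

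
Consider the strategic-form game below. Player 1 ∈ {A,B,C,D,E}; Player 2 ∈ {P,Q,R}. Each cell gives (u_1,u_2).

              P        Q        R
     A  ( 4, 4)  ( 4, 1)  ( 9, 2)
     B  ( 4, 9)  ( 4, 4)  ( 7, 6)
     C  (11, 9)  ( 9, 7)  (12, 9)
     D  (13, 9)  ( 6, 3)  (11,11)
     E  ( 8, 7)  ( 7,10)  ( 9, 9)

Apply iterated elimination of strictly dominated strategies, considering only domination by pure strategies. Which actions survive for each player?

Remaining: P1:{C,D} P2:{P,R}

P1 drop A (C beats it: P:11>4 Q:9>4 R:12>9)
P1 drop B (C beats it: P:11>4 Q:9>4 R:12>7)
P1 drop E (C beats it: P:11>8 Q:9>7 R:12>9)
P2 drop Q (P beats it: C:9>7 D:9>3)
P1→{C,D} P2→{P,R}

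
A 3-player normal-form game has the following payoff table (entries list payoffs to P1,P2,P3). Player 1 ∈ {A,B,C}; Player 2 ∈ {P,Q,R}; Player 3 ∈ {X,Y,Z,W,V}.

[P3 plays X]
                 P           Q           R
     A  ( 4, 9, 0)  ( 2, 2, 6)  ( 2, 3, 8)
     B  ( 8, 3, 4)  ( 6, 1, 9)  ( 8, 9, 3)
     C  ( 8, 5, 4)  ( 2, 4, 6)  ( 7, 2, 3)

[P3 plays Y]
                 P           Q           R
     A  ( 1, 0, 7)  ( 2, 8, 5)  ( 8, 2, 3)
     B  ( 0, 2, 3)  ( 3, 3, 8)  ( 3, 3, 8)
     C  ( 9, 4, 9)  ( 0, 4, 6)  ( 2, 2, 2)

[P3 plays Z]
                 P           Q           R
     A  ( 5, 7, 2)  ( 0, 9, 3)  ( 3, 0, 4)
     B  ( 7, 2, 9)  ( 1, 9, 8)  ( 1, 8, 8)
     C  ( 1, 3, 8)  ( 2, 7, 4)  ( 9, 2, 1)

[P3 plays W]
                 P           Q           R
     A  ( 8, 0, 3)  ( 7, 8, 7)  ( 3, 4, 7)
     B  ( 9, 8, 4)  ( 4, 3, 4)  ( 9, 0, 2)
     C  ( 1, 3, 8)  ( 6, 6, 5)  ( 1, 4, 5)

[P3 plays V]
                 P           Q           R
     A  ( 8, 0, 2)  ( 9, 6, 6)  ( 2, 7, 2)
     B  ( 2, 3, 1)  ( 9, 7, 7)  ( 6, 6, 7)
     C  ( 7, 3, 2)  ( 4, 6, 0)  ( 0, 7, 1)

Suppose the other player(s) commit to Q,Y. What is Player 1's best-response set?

u_1(A vs Q,Y) = 2
u_1(B vs Q,Y) = 3
u_1(C vs Q,Y) = 0
max payoff 3 at {B}

argmax u_1 = {B}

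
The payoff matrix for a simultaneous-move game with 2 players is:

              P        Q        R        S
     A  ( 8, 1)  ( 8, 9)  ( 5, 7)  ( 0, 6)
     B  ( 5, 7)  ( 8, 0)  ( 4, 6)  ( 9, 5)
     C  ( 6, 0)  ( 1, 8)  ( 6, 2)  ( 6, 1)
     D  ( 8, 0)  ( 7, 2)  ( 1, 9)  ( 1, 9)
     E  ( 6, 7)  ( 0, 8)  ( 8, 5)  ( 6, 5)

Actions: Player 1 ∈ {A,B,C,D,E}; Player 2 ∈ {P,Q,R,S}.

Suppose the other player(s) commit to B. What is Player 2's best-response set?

u_2(P vs B) = 7
u_2(Q vs B) = 0
u_2(R vs B) = 6
u_2(S vs B) = 5
max payoff 7 at {P}

BR_2 = {P}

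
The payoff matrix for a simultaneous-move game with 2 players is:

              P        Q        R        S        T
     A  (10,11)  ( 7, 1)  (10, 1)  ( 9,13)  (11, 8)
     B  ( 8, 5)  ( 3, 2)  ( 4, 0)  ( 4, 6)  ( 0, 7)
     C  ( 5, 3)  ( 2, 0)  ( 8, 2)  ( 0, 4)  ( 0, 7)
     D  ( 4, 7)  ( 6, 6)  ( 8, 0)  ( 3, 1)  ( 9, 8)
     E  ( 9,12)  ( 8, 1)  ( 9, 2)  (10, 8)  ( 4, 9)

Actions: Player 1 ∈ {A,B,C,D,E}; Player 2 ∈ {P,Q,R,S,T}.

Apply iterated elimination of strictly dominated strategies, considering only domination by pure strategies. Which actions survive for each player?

P1 drop B (A beats it: P:10>8 Q:7>3 R:10>4 S:9>4 T:11>0)
P1 drop C (A beats it: P:10>5 Q:7>2 R:10>8 S:9>0 T:11>0)
P1 drop D (A beats it: P:10>4 Q:7>6 R:10>8 S:9>3 T:11>9)
P2 drop Q (P beats it: A:11>1 E:12>1)
P2 drop R (P beats it: A:11>1 E:12>2)
P2 drop T (P beats it: A:11>8 E:12>9)
P1→{A,E} P2→{P,S}

Remaining: P1:{A,E} P2:{P,S}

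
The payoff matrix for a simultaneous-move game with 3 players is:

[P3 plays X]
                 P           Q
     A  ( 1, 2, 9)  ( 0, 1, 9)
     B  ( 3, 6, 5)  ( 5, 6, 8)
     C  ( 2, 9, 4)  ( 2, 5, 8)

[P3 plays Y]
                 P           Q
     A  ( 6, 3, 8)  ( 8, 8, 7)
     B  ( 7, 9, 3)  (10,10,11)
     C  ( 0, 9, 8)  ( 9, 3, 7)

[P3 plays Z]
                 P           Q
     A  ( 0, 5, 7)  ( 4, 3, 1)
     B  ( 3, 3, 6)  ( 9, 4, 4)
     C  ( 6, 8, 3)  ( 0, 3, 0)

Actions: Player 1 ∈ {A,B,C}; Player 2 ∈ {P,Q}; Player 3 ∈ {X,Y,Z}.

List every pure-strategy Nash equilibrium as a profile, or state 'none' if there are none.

NE set: (B,Q,Y)

(A,P,X): not NE [P1→B gives 3>1]
(A,P,Y): not NE [P1→B gives 7>6; P2→Q gives 8>3; P3→X gives 9>8]
(A,P,Z): not NE [P1→C gives 6>0; P3→X gives 9>7]
(A,Q,X): not NE [P1→B gives 5>0; P2→P gives 2>1]
(A,Q,Y): not NE [P1→B gives 10>8; P3→X gives 9>7]
(A,Q,Z): not NE [P1→B gives 9>4; P2→P gives 5>3; P3→X gives 9>1]
(B,P,X): not NE [P3→Z gives 6>5]
(B,P,Y): not NE [P2→Q gives 10>9; P3→Z gives 6>3]
(B,P,Z): not NE [P1→C gives 6>3; P2→Q gives 4>3]
(B,Q,X): not NE [P3→Y gives 11>8]
(B,Q,Y): NE
(B,Q,Z): not NE [P3→Y gives 11>4]
(C,P,X): not NE [P1→B gives 3>2; P3→Y gives 8>4]
(C,P,Y): not NE [P1→B gives 7>0]
(C,P,Z): not NE [P3→Y gives 8>3]
(C,Q,X): not NE [P1→B gives 5>2; P2→P gives 9>5]
(C,Q,Y): not NE [P1→B gives 10>9; P2→P gives 9>3; P3→X gives 8>7]
(C,Q,Z): not NE [P1→B gives 9>0; P2→P gives 8>3; P3→X gives 8>0]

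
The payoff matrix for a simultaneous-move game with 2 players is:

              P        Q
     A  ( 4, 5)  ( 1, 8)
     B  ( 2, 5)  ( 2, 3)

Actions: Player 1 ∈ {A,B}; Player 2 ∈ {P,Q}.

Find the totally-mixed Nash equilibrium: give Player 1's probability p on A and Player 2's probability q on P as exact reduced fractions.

P1 indiff ⇒ q·4+(1-q)·1 = q·2+(1-q)·2 ⇒ q(2) = (1-q)(1) ⇒ q = 1/3
P2 indiff ⇒ p·5+(1-p)·5 = p·8+(1-p)·3 ⇒ p(-3) = (1-p)(-2) ⇒ p = 2/5

(p,q) = (2/5, 1/3)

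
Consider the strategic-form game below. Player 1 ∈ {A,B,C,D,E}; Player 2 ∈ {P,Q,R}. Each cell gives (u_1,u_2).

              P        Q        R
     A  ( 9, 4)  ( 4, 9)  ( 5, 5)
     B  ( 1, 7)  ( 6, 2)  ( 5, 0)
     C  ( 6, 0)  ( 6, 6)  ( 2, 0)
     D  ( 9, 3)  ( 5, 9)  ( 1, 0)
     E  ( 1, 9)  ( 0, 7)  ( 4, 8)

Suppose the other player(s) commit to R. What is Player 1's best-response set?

u_1(A vs R) = 5
u_1(B vs R) = 5
u_1(C vs R) = 2
u_1(D vs R) = 1
u_1(E vs R) = 4
max payoff 5 at {A,B}

BR_1 = {A,B}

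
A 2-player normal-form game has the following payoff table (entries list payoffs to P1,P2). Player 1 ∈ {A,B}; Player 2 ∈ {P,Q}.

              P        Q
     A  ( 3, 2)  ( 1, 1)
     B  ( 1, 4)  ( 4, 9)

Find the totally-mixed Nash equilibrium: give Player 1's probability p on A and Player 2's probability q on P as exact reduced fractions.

P1 mixes 5/6 on A; P2 mixes 3/5 on P

P1 indiff ⇒ q·3+(1-q)·1 = q·1+(1-q)·4 ⇒ q(2) = (1-q)(3) ⇒ q = 3/5
P2 indiff ⇒ p·2+(1-p)·4 = p·1+(1-p)·9 ⇒ p(1) = (1-p)(5) ⇒ p = 5/6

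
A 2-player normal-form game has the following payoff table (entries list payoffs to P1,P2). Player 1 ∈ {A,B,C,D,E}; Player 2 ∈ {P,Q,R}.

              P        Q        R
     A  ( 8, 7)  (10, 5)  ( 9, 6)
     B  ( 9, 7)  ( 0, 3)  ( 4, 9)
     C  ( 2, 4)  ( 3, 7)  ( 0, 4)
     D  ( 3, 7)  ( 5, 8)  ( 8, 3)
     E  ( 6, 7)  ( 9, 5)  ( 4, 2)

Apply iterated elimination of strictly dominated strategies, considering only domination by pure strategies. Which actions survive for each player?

IESDS → P1:{A,B} P2:{P,R}

P1 drop C (A beats it: P:8>2 Q:10>3 R:9>0)
P1 drop D (A beats it: P:8>3 Q:10>5 R:9>8)
P1 drop E (A beats it: P:8>6 Q:10>9 R:9>4)
P2 drop Q (P beats it: A:7>5 B:7>3)
P1→{A,B} P2→{P,R}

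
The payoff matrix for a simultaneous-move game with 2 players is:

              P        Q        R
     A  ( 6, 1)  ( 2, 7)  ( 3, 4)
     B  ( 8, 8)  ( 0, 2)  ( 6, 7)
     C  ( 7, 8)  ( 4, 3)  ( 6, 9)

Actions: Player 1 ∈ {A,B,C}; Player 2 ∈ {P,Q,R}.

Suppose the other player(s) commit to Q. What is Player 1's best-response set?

u_1(A vs Q) = 2
u_1(B vs Q) = 0
u_1(C vs Q) = 4
max payoff 4 at {C}

BR_1 = {C}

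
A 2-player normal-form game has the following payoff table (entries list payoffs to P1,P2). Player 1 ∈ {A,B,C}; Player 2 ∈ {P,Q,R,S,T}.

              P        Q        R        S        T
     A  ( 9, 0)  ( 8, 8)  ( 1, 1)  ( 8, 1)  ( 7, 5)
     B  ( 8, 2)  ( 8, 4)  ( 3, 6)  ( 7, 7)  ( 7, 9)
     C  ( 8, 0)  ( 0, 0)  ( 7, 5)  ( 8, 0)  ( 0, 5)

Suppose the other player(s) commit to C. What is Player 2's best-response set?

u_2(P vs C) = 0
u_2(Q vs C) = 0
u_2(R vs C) = 5
u_2(S vs C) = 0
u_2(T vs C) = 5
max payoff 5 at {R,T}

BR_2 = {R,T}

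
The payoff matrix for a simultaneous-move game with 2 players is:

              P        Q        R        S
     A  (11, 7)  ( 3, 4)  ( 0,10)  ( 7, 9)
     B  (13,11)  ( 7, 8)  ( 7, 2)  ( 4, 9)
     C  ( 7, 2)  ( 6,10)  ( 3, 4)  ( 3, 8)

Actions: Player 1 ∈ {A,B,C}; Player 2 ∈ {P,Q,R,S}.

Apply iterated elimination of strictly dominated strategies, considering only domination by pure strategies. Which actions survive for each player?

Remaining: P1:{A,B} P2:{P,R,S}

P1 drop C (B beats it: P:13>7 Q:7>6 R:7>3 S:4>3)
P2 drop Q (P beats it: A:7>4 B:11>8)
P1→{A,B} P2→{P,R,S}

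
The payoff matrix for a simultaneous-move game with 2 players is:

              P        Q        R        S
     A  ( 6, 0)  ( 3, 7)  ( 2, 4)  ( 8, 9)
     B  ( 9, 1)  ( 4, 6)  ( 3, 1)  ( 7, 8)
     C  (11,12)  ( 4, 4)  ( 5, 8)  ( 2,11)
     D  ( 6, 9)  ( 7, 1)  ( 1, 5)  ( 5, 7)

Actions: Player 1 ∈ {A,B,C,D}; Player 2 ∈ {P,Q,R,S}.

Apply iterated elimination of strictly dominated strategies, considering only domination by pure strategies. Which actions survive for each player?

P2 drop Q (S beats it: A:9>7 B:8>6 C:11>4 D:7>1)
P1 drop D (B beats it: P:9>6 R:3>1 S:7>5)
P2 drop R (S beats it: A:9>4 B:8>1 C:11>8)
P1→{A,B,C} P2→{P,S}

Remaining: P1:{A,B,C} P2:{P,S}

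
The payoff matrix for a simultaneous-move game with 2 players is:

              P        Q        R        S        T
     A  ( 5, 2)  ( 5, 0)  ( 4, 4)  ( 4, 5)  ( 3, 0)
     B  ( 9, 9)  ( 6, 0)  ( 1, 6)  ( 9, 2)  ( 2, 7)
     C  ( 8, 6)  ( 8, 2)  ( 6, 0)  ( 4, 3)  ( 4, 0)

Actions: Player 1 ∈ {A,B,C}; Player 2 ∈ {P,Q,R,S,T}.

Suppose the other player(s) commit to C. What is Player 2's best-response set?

u_2(P vs C) = 6
u_2(Q vs C) = 2
u_2(R vs C) = 0
u_2(S vs C) = 3
u_2(T vs C) = 0
max payoff 6 at {P}

BR_2 = {P}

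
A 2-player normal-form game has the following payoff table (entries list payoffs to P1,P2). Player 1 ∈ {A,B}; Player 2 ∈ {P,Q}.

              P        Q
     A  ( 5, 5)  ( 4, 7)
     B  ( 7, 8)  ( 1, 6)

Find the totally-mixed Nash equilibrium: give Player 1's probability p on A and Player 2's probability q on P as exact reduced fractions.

P1 indiff ⇒ q·5+(1-q)·4 = q·7+(1-q)·1 ⇒ q(-2) = (1-q)(-3) ⇒ q = 3/5
P2 indiff ⇒ p·5+(1-p)·8 = p·7+(1-p)·6 ⇒ p(-2) = (1-p)(-2) ⇒ p = 1/2

(p,q) = (1/2, 3/5)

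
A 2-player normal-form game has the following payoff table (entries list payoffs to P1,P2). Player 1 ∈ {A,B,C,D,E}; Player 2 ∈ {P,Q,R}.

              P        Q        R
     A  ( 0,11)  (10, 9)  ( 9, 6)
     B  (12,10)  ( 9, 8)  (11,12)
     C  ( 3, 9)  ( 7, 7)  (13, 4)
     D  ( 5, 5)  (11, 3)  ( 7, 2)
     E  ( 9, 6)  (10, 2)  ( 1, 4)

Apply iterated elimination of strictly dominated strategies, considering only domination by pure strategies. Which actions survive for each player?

P2 drop Q (P beats it: A:11>9 B:10>8 C:9>7 D:5>3 E:6>2)
P1 drop A (B beats it: P:12>0 R:11>9)
P1 drop D (B beats it: P:12>5 R:11>7)
P1 drop E (B beats it: P:12>9 R:11>1)
P1→{B,C} P2→{P,R}

IESDS → P1:{B,C} P2:{P,R}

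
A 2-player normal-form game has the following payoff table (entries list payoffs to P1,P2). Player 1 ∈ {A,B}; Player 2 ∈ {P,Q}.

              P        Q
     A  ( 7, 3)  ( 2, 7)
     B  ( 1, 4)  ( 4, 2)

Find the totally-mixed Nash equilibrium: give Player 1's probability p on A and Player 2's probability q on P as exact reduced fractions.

P1 mixes 1/3 on A; P2 mixes 1/4 on P

P1 indiff ⇒ q·7+(1-q)·2 = q·1+(1-q)·4 ⇒ q(6) = (1-q)(2) ⇒ q = 1/4
P2 indiff ⇒ p·3+(1-p)·4 = p·7+(1-p)·2 ⇒ p(-4) = (1-p)(-2) ⇒ p = 1/3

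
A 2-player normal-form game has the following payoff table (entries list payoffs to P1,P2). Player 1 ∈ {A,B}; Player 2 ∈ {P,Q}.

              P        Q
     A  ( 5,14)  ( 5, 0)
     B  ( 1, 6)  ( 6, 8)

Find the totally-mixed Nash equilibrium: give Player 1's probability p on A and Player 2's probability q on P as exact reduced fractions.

P1 indiff ⇒ q·5+(1-q)·5 = q·1+(1-q)·6 ⇒ q(4) = (1-q)(1) ⇒ q = 1/5
P2 indiff ⇒ p·14+(1-p)·6 = p·0+(1-p)·8 ⇒ p(14) = (1-p)(2) ⇒ p = 1/8

(p,q) = (1/8, 1/5)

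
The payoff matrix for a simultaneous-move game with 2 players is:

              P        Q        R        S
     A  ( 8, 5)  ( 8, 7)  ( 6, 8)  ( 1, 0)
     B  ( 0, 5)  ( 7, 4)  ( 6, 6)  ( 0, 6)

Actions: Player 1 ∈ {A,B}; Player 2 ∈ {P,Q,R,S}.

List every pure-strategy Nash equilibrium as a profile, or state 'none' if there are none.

NE set: (A,R), (B,R)

(A,P): not NE [P2→R gives 8>5]
(A,Q): not NE [P2→R gives 8>7]
(A,R): NE
(A,S): not NE [P2→R gives 8>0]
(B,P): not NE [P1→A gives 8>0; P2→S gives 6>5]
(B,Q): not NE [P1→A gives 8>7; P2→S gives 6>4]
(B,R): NE
(B,S): not NE [P1→A gives 1>0]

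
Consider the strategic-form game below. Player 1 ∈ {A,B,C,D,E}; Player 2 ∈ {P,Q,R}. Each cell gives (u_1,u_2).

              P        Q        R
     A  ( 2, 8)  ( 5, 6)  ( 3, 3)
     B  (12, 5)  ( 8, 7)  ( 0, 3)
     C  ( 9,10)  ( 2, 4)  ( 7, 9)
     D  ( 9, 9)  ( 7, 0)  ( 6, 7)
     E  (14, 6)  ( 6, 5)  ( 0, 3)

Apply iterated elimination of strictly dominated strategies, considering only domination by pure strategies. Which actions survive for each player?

Remaining: P1:{B,E} P2:{P,Q}

P1 drop A (D beats it: P:9>2 Q:7>5 R:6>3)
P2 drop R (P beats it: B:5>3 C:10>9 D:9>7 E:6>3)
P1 drop C (B beats it: P:12>9 Q:8>2)
P1 drop D (B beats it: P:12>9 Q:8>7)
P1→{B,E} P2→{P,Q}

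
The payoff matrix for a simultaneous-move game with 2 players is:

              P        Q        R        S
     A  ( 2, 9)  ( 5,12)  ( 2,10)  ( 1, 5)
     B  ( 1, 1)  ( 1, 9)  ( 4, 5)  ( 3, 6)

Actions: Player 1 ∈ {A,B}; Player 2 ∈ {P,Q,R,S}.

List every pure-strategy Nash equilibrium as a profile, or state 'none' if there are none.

(A,P): not NE [P2→Q gives 12>9]
(A,Q): NE
(A,R): not NE [P1→B gives 4>2; P2→Q gives 12>10]
(A,S): not NE [P1→B gives 3>1; P2→Q gives 12>5]
(B,P): not NE [P1→A gives 2>1; P2→Q gives 9>1]
(B,Q): not NE [P1→A gives 5>1]
(B,R): not NE [P2→Q gives 9>5]
(B,S): not NE [P2→Q gives 9>6]

PSNE = {(A,Q)}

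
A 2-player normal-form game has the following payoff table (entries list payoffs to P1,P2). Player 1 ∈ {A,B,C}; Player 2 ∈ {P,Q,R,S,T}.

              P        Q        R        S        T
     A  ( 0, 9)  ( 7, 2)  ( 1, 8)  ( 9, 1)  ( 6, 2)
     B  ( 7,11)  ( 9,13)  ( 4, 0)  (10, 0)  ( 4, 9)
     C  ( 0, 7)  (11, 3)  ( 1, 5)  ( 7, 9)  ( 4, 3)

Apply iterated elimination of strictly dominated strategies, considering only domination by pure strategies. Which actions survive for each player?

IESDS → P1:{B,C} P2:{P,Q,S}

P2 drop R (P beats it: A:9>8 B:11>0 C:7>5)
P2 drop T (P beats it: A:9>2 B:11>9 C:7>3)
P1 drop A (B beats it: P:7>0 Q:9>7 S:10>9)
P1→{B,C} P2→{P,Q,S}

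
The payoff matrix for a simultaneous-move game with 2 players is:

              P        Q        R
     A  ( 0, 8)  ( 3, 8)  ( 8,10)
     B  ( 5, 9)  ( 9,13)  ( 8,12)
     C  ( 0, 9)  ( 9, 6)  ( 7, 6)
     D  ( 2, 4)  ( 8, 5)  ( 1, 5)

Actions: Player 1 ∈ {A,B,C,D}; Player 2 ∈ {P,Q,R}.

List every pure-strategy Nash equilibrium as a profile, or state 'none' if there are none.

PSNE = {(A,R), (B,Q)}

(A,P): not NE [P1→B gives 5>0; P2→R gives 10>8]
(A,Q): not NE [P1→C gives 9>3; P2→R gives 10>8]
(A,R): NE
(B,P): not NE [P2→Q gives 13>9]
(B,Q): NE
(B,R): not NE [P2→Q gives 13>12]
(C,P): not NE [P1→B gives 5>0]
(C,Q): not NE [P2→P gives 9>6]
(C,R): not NE [P1→B gives 8>7; P2→P gives 9>6]
(D,P): not NE [P1→B gives 5>2; P2→R gives 5>4]
(D,Q): not NE [P1→C gives 9>8]
(D,R): not NE [P1→B gives 8>1]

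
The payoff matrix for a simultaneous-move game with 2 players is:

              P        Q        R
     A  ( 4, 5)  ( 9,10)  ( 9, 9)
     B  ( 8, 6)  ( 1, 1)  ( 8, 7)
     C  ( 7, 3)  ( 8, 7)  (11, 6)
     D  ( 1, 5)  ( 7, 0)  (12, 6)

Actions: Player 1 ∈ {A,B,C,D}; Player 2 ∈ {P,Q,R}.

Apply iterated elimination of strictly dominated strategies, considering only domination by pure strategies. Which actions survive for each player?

P2 drop P (R beats it: A:9>5 B:7>6 C:6>3 D:6>5)
P1 drop B (A beats it: Q:9>1 R:9>8)
P1→{A,C,D} P2→{Q,R}

Survivors P1:{A,C,D} P2:{Q,R}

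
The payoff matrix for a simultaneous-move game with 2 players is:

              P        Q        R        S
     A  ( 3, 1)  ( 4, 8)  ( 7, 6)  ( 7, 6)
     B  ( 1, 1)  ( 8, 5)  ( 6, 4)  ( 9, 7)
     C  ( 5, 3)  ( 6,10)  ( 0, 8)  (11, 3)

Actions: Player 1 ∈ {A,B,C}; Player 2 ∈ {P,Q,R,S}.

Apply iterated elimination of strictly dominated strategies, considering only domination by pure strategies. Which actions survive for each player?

Survivors P1:{B,C} P2:{Q,S}

P2 drop P (Q beats it: A:8>1 B:5>1 C:10>3)
P2 drop R (Q beats it: A:8>6 B:5>4 C:10>8)
P1 drop A (B beats it: Q:8>4 S:9>7)
P1→{B,C} P2→{Q,S}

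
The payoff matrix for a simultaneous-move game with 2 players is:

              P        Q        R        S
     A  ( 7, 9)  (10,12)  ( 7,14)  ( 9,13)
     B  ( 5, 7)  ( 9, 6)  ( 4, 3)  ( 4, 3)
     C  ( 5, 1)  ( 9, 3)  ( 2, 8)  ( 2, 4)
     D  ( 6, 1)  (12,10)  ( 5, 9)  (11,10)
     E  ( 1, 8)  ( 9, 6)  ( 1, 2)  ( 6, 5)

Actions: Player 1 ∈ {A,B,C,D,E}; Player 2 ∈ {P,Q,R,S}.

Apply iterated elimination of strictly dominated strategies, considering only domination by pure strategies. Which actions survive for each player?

P1 drop B (A beats it: P:7>5 Q:10>9 R:7>4 S:9>4)
P1 drop C (A beats it: P:7>5 Q:10>9 R:7>2 S:9>2)
P1 drop E (A beats it: P:7>1 Q:10>9 R:7>1 S:9>6)
P2 drop P (Q beats it: A:12>9 D:10>1)
P1→{A,D} P2→{Q,R,S}

Remaining: P1:{A,D} P2:{Q,R,S}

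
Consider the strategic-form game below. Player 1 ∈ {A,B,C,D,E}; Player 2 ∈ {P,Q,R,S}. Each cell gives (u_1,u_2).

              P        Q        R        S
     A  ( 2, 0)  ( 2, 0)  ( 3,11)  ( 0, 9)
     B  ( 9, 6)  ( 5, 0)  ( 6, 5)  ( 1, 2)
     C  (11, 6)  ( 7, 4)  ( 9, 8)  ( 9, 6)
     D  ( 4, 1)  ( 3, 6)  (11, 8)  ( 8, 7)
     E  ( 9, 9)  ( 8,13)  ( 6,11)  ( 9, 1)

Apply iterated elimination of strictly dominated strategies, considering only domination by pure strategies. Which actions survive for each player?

IESDS → P1:{C,D,E} P2:{Q,R}

P1 drop A (B beats it: P:9>2 Q:5>2 R:6>3 S:1>0)
P1 drop B (C beats it: P:11>9 Q:7>5 R:9>6 S:9>1)
P2 drop P (R beats it: C:8>6 D:8>1 E:11>9)
P2 drop S (R beats it: C:8>6 D:8>7 E:11>1)
P1→{C,D,E} P2→{Q,R}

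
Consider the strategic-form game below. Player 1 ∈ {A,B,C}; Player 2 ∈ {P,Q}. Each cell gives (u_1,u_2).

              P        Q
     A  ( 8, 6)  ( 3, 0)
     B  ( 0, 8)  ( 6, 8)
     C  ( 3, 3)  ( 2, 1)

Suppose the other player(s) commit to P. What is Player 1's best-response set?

u_1(A vs P) = 8
u_1(B vs P) = 0
u_1(C vs P) = 3
max payoff 8 at {A}

argmax u_1 = {A}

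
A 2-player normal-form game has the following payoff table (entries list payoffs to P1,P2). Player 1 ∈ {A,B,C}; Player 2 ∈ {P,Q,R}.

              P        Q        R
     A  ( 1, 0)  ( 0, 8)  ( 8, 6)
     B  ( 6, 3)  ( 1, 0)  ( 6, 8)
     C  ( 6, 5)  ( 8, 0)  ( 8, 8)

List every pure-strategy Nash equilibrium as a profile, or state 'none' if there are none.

(A,P): not NE [P1→C gives 6>1; P2→Q gives 8>0]
(A,Q): not NE [P1→C gives 8>0]
(A,R): not NE [P2→Q gives 8>6]
(B,P): not NE [P2→R gives 8>3]
(B,Q): not NE [P1→C gives 8>1; P2→R gives 8>0]
(B,R): not NE [P1→C gives 8>6]
(C,P): not NE [P2→R gives 8>5]
(C,Q): not NE [P2→R gives 8>0]
(C,R): NE

PSNE = {(C,R)}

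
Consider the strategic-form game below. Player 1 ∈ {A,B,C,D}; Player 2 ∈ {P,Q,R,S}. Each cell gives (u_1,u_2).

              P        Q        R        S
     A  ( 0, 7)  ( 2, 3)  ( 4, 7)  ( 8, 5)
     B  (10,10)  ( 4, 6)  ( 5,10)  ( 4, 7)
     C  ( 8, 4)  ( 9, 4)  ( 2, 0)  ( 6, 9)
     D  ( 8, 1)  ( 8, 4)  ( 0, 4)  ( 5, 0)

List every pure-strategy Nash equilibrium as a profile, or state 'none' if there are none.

PSNE = {(B,P), (B,R)}

(A,P): not NE [P1→B gives 10>0]
(A,Q): not NE [P1→C gives 9>2; P2→R gives 7>3]
(A,R): not NE [P1→B gives 5>4]
(A,S): not NE [P2→R gives 7>5]
(B,P): NE
(B,Q): not NE [P1→C gives 9>4; P2→R gives 10>6]
(B,R): NE
(B,S): not NE [P1→A gives 8>4; P2→R gives 10>7]
(C,P): not NE [P1→B gives 10>8; P2→S gives 9>4]
(C,Q): not NE [P2→S gives 9>4]
(C,R): not NE [P1→B gives 5>2; P2→S gives 9>0]
(C,S): not NE [P1→A gives 8>6]
(D,P): not NE [P1→B gives 10>8; P2→R gives 4>1]
(D,Q): not NE [P1→C gives 9>8]
(D,R): not NE [P1→B gives 5>0]
(D,S): not NE [P1→A gives 8>5; P2→R gives 4>0]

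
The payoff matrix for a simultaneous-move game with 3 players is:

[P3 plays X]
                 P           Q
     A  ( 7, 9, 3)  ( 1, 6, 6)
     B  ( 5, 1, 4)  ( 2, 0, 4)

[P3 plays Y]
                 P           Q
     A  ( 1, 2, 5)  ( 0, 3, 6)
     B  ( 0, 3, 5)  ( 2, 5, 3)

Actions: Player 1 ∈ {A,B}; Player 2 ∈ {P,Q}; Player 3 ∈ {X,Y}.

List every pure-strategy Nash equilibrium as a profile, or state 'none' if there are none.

(A,P,X): not NE [P3→Y gives 5>3]
(A,P,Y): not NE [P2→Q gives 3>2]
(A,Q,X): not NE [P1→B gives 2>1; P2→P gives 9>6]
(A,Q,Y): not NE [P1→B gives 2>0]
(B,P,X): not NE [P1→A gives 7>5; P3→Y gives 5>4]
(B,P,Y): not NE [P1→A gives 1>0; P2→Q gives 5>3]
(B,Q,X): not NE [P2→P gives 1>0]
(B,Q,Y): not NE [P3→X gives 4>3]

PSNE: ∅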